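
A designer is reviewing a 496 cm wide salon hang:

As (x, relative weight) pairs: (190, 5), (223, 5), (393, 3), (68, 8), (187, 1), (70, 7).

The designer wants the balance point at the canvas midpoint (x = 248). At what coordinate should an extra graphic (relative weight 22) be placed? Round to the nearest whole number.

x ≈ 372

New total weight: (5 + 5 + 3 + 8 + 1 + 7) + 22 = 51.
Along x: (4465 + 22·x) / 51 = 248 (existing moment 5·190 + 5·223 + 3·393 + 8·68 + 1·187 + 7·70 = 4465) ⇒ x = (12648 − 4465) / 22 ≈ 371.95.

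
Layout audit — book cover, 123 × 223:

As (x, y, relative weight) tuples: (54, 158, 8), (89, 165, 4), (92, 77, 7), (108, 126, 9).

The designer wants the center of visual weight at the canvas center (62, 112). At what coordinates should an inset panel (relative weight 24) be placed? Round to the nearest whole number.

(34, 93)

After adding the inset panel, total weight = 8 + 4 + 7 + 9 + 24 = 52.
Along x: (2404 + 24·x) / 52 = 62 (existing moment 8·54 + 4·89 + 7·92 + 9·108 = 2404) ⇒ x = (3224 − 2404) / 24 ≈ 34.17.
Along y: (3597 + 24·y) / 52 = 112 (existing moment 8·158 + 4·165 + 7·77 + 9·126 = 3597) ⇒ y = (5824 − 3597) / 24 ≈ 92.79.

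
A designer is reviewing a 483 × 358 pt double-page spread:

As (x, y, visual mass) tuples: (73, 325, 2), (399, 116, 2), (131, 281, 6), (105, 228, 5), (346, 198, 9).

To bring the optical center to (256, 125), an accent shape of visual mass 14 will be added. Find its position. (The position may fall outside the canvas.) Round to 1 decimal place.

(311.4, -52.9)

New total weight: (2 + 2 + 6 + 5 + 9) + 14 = 38.
Along x: (5369 + 14·x) / 38 = 256 (existing moment 2·73 + 2·399 + 6·131 + 5·105 + 9·346 = 5369) ⇒ x = (9728 − 5369) / 14 ≈ 311.36.
Along y: (5490 + 14·y) / 38 = 125 (existing moment 2·325 + 2·116 + 6·281 + 5·228 + 9·198 = 5490) ⇒ y = (4750 − 5490) / 14 ≈ -52.86.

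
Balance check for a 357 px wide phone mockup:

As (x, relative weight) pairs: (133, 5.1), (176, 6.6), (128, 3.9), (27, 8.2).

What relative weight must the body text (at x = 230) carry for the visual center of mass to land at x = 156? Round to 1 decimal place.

w ≈ 15.6

Fixed elements: Σw = 5.1 + 6.6 + 3.9 + 8.2 = 23.8, Σw·x = 5.1·133 + 6.6·176 + 3.9·128 + 8.2·27 = 2560.5.
For the centroid to hit 156: (2560.5 + w·230) / (23.8 + w) = 156.
So w = (156·23.8 − 2560.5)/(230 − 156) = 1152.3/74 ≈ 15.57.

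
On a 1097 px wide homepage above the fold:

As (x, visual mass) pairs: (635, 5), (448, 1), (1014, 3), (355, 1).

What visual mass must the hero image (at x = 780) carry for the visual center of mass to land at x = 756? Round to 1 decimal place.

w ≈ 22.5

Existing Σw = 10 (5 + 1 + 3 + 1); existing moment 5·635 + 1·448 + 3·1014 + 1·355 = 7020.
For the centroid to hit 756: (7020 + w·780) / (10 + w) = 756.
So w = (756·10 − 7020)/(780 − 756) = 540/24 ≈ 22.50.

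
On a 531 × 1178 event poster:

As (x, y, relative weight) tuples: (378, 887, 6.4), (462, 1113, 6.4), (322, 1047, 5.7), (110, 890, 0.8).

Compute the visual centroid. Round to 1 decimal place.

Total weight = 6.4 + 6.4 + 5.7 + 0.8 = 19.3.
x: (6.4·378 + 6.4·462 + 5.7·322 + 0.8·110) / 19.3 = 7299.4 / 19.3 ≈ 378.21
y: (6.4·887 + 6.4·1113 + 5.7·1047 + 0.8·890) / 19.3 = 19479.9 / 19.3 ≈ 1009.32

(378.2, 1009.3)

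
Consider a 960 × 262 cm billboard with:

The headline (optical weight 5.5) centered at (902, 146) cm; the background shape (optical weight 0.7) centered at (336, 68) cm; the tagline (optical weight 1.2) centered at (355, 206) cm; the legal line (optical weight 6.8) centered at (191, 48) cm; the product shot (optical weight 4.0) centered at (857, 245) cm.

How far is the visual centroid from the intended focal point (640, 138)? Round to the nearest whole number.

Weights sum to 5.5 + 0.7 + 1.2 + 6.8 + 4.0 = 18.2.
x-moment: 5.5·902 + 0.7·336 + 1.2·355 + 6.8·191 + 4.0·857 = 10349.0; centroid 10349.0/18.2 ≈ 568.63.
y-moment: 5.5·146 + 0.7·68 + 1.2·206 + 6.8·48 + 4.0·245 = 2404.2; centroid 2404.2/18.2 ≈ 132.10.
From (640, 138): dx = -71.37, dy = -5.90, so the distance is √(dx²+dy²) ≈ 71.62.

≈ 72 cm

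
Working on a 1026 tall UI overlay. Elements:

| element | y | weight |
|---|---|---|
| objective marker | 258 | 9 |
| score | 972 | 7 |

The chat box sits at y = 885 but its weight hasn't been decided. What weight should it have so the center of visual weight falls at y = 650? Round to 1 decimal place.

Known weights sum to 9 + 7 = 16; their moment is 9·258 + 7·972 = 9126.
Balance at y = 650 requires (9126 + w·885) / (16 + w) = 650.
So w = (650·16 − 9126)/(885 − 650) = 1274/235 ≈ 5.42.

w ≈ 5.4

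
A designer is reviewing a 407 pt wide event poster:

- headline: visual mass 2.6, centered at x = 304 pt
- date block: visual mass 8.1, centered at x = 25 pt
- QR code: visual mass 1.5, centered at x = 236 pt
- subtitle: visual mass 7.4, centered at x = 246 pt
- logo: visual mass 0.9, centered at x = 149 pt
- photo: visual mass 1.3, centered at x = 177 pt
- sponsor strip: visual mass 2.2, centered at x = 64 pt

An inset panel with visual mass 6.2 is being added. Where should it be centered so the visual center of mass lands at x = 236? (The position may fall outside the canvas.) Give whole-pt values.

With the inset panel, Σw becomes 2.6 + 8.1 + 1.5 + 7.4 + 0.9 + 1.3 + 2.2 + 6.2 = 30.2.
x: target moment 30.2×236 = 7127.2; current 2.6·304 + 8.1·25 + 1.5·236 + 7.4·246 + 0.9·149 + 1.3·177 + 2.2·64 = 3672.3; the inset panel supplies 3454.9, so x = 3454.9/6.2 ≈ 557.24.

x ≈ 557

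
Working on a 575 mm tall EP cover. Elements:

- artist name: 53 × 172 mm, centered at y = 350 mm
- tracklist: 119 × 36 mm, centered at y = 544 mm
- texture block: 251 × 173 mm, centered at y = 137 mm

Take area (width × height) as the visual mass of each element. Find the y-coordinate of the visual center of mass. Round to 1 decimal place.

y ≈ 201.9

Taking area as weight: artist name 53·172 = 9116, tracklist 119·36 = 4284, texture block 251·173 = 43423. Sum 56823.
y: (9116·350 + 4284·544 + 43423·137) / 56823 = 11470047 / 56823 ≈ 201.86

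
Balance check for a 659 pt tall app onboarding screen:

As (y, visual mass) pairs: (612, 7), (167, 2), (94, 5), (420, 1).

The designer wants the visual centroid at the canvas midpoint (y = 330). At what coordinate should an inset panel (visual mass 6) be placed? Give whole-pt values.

With the inset panel, Σw becomes 7 + 2 + 5 + 1 + 6 = 21.
y: target moment 21×330 = 6930; current 7·612 + 2·167 + 5·94 + 1·420 = 5508; the inset panel supplies 1422, so y = 1422/6 ≈ 237.00.

y ≈ 237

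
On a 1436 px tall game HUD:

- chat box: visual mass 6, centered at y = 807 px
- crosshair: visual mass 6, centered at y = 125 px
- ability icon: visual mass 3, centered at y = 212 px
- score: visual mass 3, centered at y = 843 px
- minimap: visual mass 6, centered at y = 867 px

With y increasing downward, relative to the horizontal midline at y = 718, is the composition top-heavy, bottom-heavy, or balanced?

top-heavy

Weights sum to 6 + 6 + 3 + 3 + 6 = 24.
y: (6·807 + 6·125 + 3·212 + 3·843 + 6·867) / 24 = 13959 / 24 ≈ 581.62
Since 581.6 is above (smaller y than) 718, the composition reads top-heavy.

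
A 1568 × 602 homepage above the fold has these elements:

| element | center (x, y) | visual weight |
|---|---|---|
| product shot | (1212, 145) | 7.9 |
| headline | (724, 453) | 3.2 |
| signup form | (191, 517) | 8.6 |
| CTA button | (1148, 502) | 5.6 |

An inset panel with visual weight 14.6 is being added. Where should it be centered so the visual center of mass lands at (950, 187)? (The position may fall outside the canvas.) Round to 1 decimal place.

(1228.9, -163.8)

After adding the inset panel, total weight = 7.9 + 3.2 + 8.6 + 5.6 + 14.6 = 39.9.
x: need Σw·x = 39.9·950 = 37905.0. Existing = 7.9·1212 + 3.2·724 + 8.6·191 + 5.6·1148 = 19963.0. Remainder 17942.0 / 14.6 ≈ 1228.90.
y: need Σw·y = 39.9·187 = 7461.3. Existing = 7.9·145 + 3.2·453 + 8.6·517 + 5.6·502 = 9852.5. Remainder -2391.2 / 14.6 ≈ -163.78.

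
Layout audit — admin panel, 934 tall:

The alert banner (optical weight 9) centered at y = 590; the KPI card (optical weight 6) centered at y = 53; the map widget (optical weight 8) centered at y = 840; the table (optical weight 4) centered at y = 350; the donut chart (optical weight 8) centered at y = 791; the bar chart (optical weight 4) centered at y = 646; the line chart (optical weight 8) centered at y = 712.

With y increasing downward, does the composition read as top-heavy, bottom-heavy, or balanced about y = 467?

Σw = 9 + 6 + 8 + 4 + 8 + 4 + 8 = 47.
Σw·y = 9·590 + 6·53 + 8·840 + 4·350 + 8·791 + 4·646 + 8·712 = 28356, so ȳ = 28356/47 ≈ 603.32.
603.3 vs midline 467 → bottom-heavy.

bottom-heavy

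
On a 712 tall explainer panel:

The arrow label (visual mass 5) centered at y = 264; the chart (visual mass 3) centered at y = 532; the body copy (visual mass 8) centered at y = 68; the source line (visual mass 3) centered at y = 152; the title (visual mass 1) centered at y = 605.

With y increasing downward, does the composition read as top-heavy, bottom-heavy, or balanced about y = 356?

top-heavy

Total weight = 5 + 3 + 8 + 3 + 1 = 20.
Σw·y = 5·264 + 3·532 + 8·68 + 3·152 + 1·605 = 4521, so ȳ = 4521/20 ≈ 226.05.
226.1 lies above (smaller y than) the midline 356, so the layout is top-heavy.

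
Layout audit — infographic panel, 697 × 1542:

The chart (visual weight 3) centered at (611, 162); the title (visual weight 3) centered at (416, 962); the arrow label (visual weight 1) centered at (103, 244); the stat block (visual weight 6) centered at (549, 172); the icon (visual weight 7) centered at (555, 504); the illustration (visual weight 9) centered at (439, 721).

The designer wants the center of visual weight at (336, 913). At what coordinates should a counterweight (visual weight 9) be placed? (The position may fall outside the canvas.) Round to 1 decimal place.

With the counterweight, Σw becomes 3 + 3 + 1 + 6 + 7 + 9 + 9 = 38.
Along x: (14314 + 9·x) / 38 = 336 (existing moment 3·611 + 3·416 + 1·103 + 6·549 + 7·555 + 9·439 = 14314) ⇒ x = (12768 − 14314) / 9 ≈ -171.78.
Along y: (14665 + 9·y) / 38 = 913 (existing moment 3·162 + 3·962 + 1·244 + 6·172 + 7·504 + 9·721 = 14665) ⇒ y = (34694 − 14665) / 9 ≈ 2225.44.

(-171.8, 2225.4)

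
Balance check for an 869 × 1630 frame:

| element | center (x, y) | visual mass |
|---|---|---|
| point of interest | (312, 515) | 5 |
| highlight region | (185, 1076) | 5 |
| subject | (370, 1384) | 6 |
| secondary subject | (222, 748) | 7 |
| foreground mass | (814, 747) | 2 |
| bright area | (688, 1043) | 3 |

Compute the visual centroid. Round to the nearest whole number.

(355, 933)

Weights sum to 5 + 5 + 6 + 7 + 2 + 3 = 28.
x-moment: 5·312 + 5·185 + 6·370 + 7·222 + 2·814 + 3·688 = 9951; centroid 9951/28 ≈ 355.39.
y-moment: 5·515 + 5·1076 + 6·1384 + 7·748 + 2·747 + 3·1043 = 26118; centroid 26118/28 ≈ 932.79.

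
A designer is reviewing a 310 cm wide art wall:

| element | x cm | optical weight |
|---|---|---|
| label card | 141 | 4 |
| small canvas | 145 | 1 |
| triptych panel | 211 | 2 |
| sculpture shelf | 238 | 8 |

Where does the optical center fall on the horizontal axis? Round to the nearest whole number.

x ≈ 202

Σw = 4 + 1 + 2 + 8 = 15.
x: (4·141 + 1·145 + 2·211 + 8·238) / 15 = 3035 / 15 ≈ 202.33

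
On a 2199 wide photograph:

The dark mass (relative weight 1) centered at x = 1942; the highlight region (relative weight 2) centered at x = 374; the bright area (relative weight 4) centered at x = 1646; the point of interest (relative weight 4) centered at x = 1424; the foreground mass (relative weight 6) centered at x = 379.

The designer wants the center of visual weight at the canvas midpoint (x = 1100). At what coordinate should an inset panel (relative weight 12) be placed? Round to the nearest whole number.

x ≈ 1221

With the inset panel, Σw becomes 1 + 2 + 4 + 4 + 6 + 12 = 29.
Along x: (17244 + 12·x) / 29 = 1100 (existing moment 1·1942 + 2·374 + 4·1646 + 4·1424 + 6·379 = 17244) ⇒ x = (31900 − 17244) / 12 ≈ 1221.33.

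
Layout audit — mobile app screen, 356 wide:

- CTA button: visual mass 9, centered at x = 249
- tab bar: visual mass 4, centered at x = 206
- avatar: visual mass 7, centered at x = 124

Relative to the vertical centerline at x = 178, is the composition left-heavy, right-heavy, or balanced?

right-heavy

Total weight = 9 + 4 + 7 = 20.
Σw·x = 9·249 + 4·206 + 7·124 = 3933, so x̄ = 3933/20 ≈ 196.65.
196.7 lies right of the midline 178, so the layout is right-heavy.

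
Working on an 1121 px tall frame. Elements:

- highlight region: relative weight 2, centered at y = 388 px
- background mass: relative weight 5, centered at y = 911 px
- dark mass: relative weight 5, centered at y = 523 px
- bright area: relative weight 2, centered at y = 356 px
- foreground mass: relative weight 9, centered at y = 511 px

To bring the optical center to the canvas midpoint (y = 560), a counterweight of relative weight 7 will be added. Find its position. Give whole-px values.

y ≈ 506

New total weight: (2 + 5 + 5 + 2 + 9) + 7 = 30.
Along y: (13257 + 7·y) / 30 = 560 (existing moment 2·388 + 5·911 + 5·523 + 2·356 + 9·511 = 13257) ⇒ y = (16800 − 13257) / 7 ≈ 506.14.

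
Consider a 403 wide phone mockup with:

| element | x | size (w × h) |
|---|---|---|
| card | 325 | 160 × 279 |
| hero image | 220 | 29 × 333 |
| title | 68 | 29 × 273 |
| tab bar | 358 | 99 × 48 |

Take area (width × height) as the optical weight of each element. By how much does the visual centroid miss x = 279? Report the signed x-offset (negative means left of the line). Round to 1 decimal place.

≈ 2.8

Areas: card 160·279 = 44640, hero image 29·333 = 9657, title 29·273 = 7917, tab bar 99·48 = 4752. Total weight = 66966.
Σw·x = 44640·325 + 9657·220 + 7917·68 + 4752·358 = 18872112, so x̄ = 18872112/66966 ≈ 281.82.
Offset from x = 279: 281.82 − 279 ≈ 2.82.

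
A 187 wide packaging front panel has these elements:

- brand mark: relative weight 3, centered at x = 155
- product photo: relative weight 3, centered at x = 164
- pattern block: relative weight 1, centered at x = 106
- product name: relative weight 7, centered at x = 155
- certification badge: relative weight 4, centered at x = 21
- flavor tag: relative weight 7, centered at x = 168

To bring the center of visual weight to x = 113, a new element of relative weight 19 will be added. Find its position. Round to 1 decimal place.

New total weight: (3 + 3 + 1 + 7 + 4 + 7) + 19 = 44.
x: need Σw·x = 44·113 = 4972. Existing = 3·155 + 3·164 + 1·106 + 7·155 + 4·21 + 7·168 = 3408. Remainder 1564 / 19 ≈ 82.32.

x ≈ 82.3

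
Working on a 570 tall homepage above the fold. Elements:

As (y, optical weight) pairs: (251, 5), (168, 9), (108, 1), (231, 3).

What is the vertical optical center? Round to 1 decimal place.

Total weight = 5 + 9 + 1 + 3 = 18.
y-moment: 5·251 + 9·168 + 1·108 + 3·231 = 3568; centroid 3568/18 ≈ 198.22.

y ≈ 198.2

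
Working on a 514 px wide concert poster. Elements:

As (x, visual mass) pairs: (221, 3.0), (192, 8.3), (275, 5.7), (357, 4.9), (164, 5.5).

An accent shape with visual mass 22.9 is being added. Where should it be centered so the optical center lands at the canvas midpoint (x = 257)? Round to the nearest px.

x ≈ 282

With the accent shape, Σw becomes 3.0 + 8.3 + 5.7 + 4.9 + 5.5 + 22.9 = 50.3.
x: need Σw·x = 50.3·257 = 12927.1. Existing = 3.0·221 + 8.3·192 + 5.7·275 + 4.9·357 + 5.5·164 = 6475.4. Remainder 6451.7 / 22.9 ≈ 281.73.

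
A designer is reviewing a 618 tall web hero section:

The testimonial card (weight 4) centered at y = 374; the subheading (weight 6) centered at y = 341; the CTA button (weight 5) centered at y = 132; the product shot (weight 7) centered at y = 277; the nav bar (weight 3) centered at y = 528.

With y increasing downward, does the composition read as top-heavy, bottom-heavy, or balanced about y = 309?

balanced

Weights sum to 4 + 6 + 5 + 7 + 3 = 25.
y-moment: 4·374 + 6·341 + 5·132 + 7·277 + 3·528 = 7725; centroid 7725/25 ≈ 309.00.
The centroid 309.00 matches the midline at 309, so the layout is balanced.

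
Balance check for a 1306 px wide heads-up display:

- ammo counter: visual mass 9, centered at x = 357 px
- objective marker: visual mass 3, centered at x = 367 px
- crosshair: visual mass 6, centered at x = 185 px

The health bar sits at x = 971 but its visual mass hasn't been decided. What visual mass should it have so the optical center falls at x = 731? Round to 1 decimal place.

Existing Σw = 18 (9 + 3 + 6); existing moment 9·357 + 3·367 + 6·185 = 5424.
Set Σw·x/Σw = 731: (5424 + 971w) = 731·(18 + w).
Solving: w = (731·18 − 5424) / (971 − 731) = 7734 / 240 ≈ 32.23.

w ≈ 32.2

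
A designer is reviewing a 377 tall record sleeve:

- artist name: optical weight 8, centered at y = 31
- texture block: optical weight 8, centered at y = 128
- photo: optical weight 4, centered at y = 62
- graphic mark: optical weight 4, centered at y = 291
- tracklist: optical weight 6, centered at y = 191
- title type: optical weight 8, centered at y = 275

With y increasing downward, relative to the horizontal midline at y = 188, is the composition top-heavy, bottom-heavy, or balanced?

Total weight = 8 + 8 + 4 + 4 + 6 + 8 = 38.
Σw·y = 6030; ȳ = 6030/38 ≈ 158.68.
Since 158.7 is above (smaller y than) 188, the composition reads top-heavy.

top-heavy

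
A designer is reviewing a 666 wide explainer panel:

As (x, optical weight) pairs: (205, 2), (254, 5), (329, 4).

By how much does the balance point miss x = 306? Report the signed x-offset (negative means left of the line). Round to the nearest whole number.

≈ -34

Σw = 2 + 5 + 4 = 11.
x-moment: 2·205 + 5·254 + 4·329 = 2996; centroid 2996/11 ≈ 272.36.
Difference: 272.36 − 306 ≈ -33.64.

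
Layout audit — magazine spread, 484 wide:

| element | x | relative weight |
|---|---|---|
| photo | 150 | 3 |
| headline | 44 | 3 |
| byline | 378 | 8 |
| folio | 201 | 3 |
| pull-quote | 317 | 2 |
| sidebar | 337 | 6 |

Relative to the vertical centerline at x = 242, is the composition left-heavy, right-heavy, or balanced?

right-heavy

Σw = 3 + 3 + 8 + 3 + 2 + 6 = 25.
Σw·x = 6865; x̄ = 6865/25 ≈ 274.60.
274.6 lies right of the midline 242, so the layout is right-heavy.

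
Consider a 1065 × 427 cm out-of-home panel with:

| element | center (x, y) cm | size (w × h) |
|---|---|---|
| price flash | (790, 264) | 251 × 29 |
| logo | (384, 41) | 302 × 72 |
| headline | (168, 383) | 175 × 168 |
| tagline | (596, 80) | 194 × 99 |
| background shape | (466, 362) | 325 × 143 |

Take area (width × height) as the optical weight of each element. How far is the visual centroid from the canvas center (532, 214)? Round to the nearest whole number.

≈ 121 cm

Taking area as weight: price flash 251·29 = 7279, logo 302·72 = 21744, headline 175·168 = 29400, tagline 194·99 = 19206, background shape 325·143 = 46475. Sum 124104.
Σw·x = 7279·790 + 21744·384 + 29400·168 + 19206·596 + 46475·466 = 52143432, so x̄ = 52143432/124104 ≈ 420.16.
Σw·y = 7279·264 + 21744·41 + 29400·383 + 19206·80 + 46475·362 = 32433790, so ȳ = 32433790/124104 ≈ 261.34.
From (532, 214): dx = -111.84, dy = 47.34, so the distance is √(dx²+dy²) ≈ 121.45.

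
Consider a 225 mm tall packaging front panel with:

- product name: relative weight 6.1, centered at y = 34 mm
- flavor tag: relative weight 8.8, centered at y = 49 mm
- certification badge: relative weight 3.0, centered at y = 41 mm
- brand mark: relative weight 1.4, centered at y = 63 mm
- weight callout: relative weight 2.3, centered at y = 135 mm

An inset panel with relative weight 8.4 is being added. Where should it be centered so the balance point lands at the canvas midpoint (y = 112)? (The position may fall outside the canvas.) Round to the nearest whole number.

y ≈ 262

With the inset panel, Σw becomes 6.1 + 8.8 + 3.0 + 1.4 + 2.3 + 8.4 = 30.0.
y: target moment 30.0×112 = 3360.0; current 6.1·34 + 8.8·49 + 3.0·41 + 1.4·63 + 2.3·135 = 1160.3; the inset panel supplies 2199.7, so y = 2199.7/8.4 ≈ 261.87.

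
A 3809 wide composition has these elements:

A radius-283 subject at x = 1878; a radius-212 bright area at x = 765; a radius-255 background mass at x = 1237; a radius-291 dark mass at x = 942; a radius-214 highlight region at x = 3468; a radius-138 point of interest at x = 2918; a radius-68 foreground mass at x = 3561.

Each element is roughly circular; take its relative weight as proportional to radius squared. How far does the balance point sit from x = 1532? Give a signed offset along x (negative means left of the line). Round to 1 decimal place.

r² weights: subject 283² = 80089, bright area 212² = 44944, background mass 255² = 65025, dark mass 291² = 84681, highlight region 214² = 45796, point of interest 138² = 19044, foreground mass 68² = 4624. Total = 344203.
x-moment: 80089·1878 + 44944·765 + 65025·1237 + 84681·942 + 45796·3468 + 19044·2918 + 4624·3561 = 575851713; centroid 575851713/344203 ≈ 1673.00.
Offset from x = 1532: 1673.00 − 1532 ≈ 141.00.

≈ 141.0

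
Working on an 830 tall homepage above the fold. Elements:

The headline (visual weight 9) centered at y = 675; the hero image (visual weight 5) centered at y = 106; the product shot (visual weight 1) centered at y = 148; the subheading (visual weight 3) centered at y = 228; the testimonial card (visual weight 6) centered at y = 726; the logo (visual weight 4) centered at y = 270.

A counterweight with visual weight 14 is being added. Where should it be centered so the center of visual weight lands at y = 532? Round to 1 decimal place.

New total weight: (9 + 5 + 1 + 3 + 6 + 4) + 14 = 42.
Along y: (12873 + 14·y) / 42 = 532 (existing moment 9·675 + 5·106 + 1·148 + 3·228 + 6·726 + 4·270 = 12873) ⇒ y = (22344 − 12873) / 14 ≈ 676.50.

y ≈ 676.5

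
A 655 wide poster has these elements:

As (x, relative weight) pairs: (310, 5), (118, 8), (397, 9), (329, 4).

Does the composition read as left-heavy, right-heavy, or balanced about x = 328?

left-heavy

Weights sum to 5 + 8 + 9 + 4 = 26.
x: (5·310 + 8·118 + 9·397 + 4·329) / 26 = 7383 / 26 ≈ 283.96
284.0 lies left of the midline 328, so the layout is left-heavy.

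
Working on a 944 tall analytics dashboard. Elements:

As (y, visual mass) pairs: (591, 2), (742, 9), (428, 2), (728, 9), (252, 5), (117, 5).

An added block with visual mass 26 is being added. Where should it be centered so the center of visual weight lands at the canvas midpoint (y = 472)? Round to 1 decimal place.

With the added block, Σw becomes 2 + 9 + 2 + 9 + 5 + 5 + 26 = 58.
y: need Σw·y = 58·472 = 27376. Existing = 2·591 + 9·742 + 2·428 + 9·728 + 5·252 + 5·117 = 17113. Remainder 10263 / 26 ≈ 394.73.

y ≈ 394.7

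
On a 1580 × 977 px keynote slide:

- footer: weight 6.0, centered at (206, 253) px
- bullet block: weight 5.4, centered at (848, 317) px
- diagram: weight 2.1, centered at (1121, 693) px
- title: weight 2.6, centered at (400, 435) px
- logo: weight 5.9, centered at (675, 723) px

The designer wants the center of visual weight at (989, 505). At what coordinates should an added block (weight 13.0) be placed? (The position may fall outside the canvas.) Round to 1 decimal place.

(1647.9, 584.1)

After adding the added block, total weight = 6.0 + 5.4 + 2.1 + 2.6 + 5.9 + 13.0 = 35.0.
Along x: (13191.8 + 13.0·x) / 35.0 = 989 (existing moment 6.0·206 + 5.4·848 + 2.1·1121 + 2.6·400 + 5.9·675 = 13191.8) ⇒ x = (34615.0 − 13191.8) / 13.0 ≈ 1647.94.
Along y: (10081.8 + 13.0·y) / 35.0 = 505 (existing moment 6.0·253 + 5.4·317 + 2.1·693 + 2.6·435 + 5.9·723 = 10081.8) ⇒ y = (17675.0 − 10081.8) / 13.0 ≈ 584.09.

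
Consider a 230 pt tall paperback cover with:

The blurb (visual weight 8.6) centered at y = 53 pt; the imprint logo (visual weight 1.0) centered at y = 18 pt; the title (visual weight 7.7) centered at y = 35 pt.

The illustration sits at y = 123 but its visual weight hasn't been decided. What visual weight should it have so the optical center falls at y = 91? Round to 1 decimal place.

w ≈ 26.0

Known weights sum to 8.6 + 1.0 + 7.7 = 17.3; their moment is 8.6·53 + 1.0·18 + 7.7·35 = 743.3.
Set Σw·y/Σw = 91: (743.3 + 123w) = 91·(17.3 + w).
Solving: w = (91·17.3 − 743.3) / (123 − 91) = 831.0 / 32 ≈ 25.97.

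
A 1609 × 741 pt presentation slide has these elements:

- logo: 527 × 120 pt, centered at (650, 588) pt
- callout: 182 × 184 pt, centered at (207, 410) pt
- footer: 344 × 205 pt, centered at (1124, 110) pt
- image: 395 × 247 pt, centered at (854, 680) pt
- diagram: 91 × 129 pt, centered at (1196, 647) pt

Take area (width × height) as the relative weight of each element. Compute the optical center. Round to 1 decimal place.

Taking area as weight: logo 527·120 = 63240, callout 182·184 = 33488, footer 344·205 = 70520, image 395·247 = 97565, diagram 91·129 = 11739. Sum 276552.
x: (63240·650 + 33488·207 + 70520·1124 + 97565·854 + 11739·1196) / 276552 = 224662850 / 276552 ≈ 812.37
y: (63240·588 + 33488·410 + 70520·110 + 97565·680 + 11739·647) / 276552 = 132611733 / 276552 ≈ 479.52

(812.4, 479.5)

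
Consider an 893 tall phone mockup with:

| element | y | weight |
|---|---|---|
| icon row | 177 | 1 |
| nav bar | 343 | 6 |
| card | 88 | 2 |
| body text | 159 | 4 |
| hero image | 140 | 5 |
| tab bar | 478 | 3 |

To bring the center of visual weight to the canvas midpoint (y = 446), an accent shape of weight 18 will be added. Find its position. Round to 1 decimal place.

After adding the accent shape, total weight = 1 + 6 + 2 + 4 + 5 + 3 + 18 = 39.
y: need Σw·y = 39·446 = 17394. Existing = 1·177 + 6·343 + 2·88 + 4·159 + 5·140 + 3·478 = 5181. Remainder 12213 / 18 ≈ 678.50.

y ≈ 678.5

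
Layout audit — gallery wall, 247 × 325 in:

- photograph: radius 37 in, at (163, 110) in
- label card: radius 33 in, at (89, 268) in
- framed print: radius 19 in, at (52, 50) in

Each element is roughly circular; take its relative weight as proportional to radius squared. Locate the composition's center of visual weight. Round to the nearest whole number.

Weights ∝ r²: photograph 37² = 1369, label card 33² = 1089, framed print 19² = 361; Σw = 2819.
x: (1369·163 + 1089·89 + 361·52) / 2819 = 338840 / 2819 ≈ 120.20
y: (1369·110 + 1089·268 + 361·50) / 2819 = 460492 / 2819 ≈ 163.35

(120, 163)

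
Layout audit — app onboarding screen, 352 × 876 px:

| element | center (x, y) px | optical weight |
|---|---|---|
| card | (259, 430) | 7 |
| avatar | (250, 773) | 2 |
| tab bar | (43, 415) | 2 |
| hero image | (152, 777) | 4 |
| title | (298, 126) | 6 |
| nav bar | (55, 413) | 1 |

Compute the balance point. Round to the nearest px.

(220, 439)

Weights sum to 7 + 2 + 2 + 4 + 6 + 1 = 22.
Σw·x = 7·259 + 2·250 + 2·43 + 4·152 + 6·298 + 1·55 = 4850, so x̄ = 4850/22 ≈ 220.45.
Σw·y = 7·430 + 2·773 + 2·415 + 4·777 + 6·126 + 1·413 = 9663, so ȳ = 9663/22 ≈ 439.23.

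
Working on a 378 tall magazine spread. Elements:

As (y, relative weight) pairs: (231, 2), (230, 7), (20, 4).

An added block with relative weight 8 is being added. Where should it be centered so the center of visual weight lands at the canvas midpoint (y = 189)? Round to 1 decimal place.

y ≈ 227.1

New total weight: (2 + 7 + 4) + 8 = 21.
Along y: (2152 + 8·y) / 21 = 189 (existing moment 2·231 + 7·230 + 4·20 = 2152) ⇒ y = (3969 − 2152) / 8 ≈ 227.12.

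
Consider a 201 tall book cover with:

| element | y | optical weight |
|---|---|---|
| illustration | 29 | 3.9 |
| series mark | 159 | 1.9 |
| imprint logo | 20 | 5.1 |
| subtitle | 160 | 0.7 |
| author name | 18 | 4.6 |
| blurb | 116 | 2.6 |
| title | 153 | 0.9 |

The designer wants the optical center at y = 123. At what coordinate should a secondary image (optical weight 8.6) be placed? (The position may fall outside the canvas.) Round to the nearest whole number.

y ≈ 271

After adding the secondary image, total weight = 3.9 + 1.9 + 5.1 + 0.7 + 4.6 + 2.6 + 0.9 + 8.6 = 28.3.
y: target moment 28.3×123 = 3480.9; current 3.9·29 + 1.9·159 + 5.1·20 + 0.7·160 + 4.6·18 + 2.6·116 + 0.9·153 = 1151.3; the secondary image supplies 2329.6, so y = 2329.6/8.6 ≈ 270.88.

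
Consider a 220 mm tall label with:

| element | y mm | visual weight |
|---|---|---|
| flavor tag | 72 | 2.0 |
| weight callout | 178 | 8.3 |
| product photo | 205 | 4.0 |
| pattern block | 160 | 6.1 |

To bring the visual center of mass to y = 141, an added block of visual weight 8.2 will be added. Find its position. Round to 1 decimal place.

y ≈ 75.0

With the added block, Σw becomes 2.0 + 8.3 + 4.0 + 6.1 + 8.2 = 28.6.
y: target moment 28.6×141 = 4032.6; current 2.0·72 + 8.3·178 + 4.0·205 + 6.1·160 = 3417.4; the added block supplies 615.2, so y = 615.2/8.2 ≈ 75.02.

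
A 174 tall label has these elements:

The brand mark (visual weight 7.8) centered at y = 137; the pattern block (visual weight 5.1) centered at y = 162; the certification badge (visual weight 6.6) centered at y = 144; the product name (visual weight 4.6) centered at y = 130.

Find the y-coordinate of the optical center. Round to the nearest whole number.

Σw = 7.8 + 5.1 + 6.6 + 4.6 = 24.1.
Σw·y = 7.8·137 + 5.1·162 + 6.6·144 + 4.6·130 = 3443.2, so ȳ = 3443.2/24.1 ≈ 142.87.

y ≈ 143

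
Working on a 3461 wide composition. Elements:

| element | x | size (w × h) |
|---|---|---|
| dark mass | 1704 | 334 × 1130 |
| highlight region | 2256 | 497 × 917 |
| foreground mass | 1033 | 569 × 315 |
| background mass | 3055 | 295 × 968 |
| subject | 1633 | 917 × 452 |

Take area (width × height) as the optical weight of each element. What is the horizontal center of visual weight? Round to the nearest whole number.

x ≈ 1989

Taking area as weight: dark mass 334·1130 = 377420, highlight region 497·917 = 455749, foreground mass 569·315 = 179235, background mass 295·968 = 285560, subject 917·452 = 414484. Sum 1712448.
x: (377420·1704 + 455749·2256 + 179235·1033 + 285560·3055 + 414484·1633) / 1712448 = 3405681351 / 1712448 ≈ 1988.78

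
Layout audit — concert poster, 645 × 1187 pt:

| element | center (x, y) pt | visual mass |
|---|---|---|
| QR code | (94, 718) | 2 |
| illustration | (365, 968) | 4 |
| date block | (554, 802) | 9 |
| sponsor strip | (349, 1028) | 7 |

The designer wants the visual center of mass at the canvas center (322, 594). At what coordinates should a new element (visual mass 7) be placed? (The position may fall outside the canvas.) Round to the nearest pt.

After adding the new element, total weight = 2 + 4 + 9 + 7 + 7 = 29.
Along x: (9077 + 7·x) / 29 = 322 (existing moment 2·94 + 4·365 + 9·554 + 7·349 = 9077) ⇒ x = (9338 − 9077) / 7 ≈ 37.29.
Along y: (19722 + 7·y) / 29 = 594 (existing moment 2·718 + 4·968 + 9·802 + 7·1028 = 19722) ⇒ y = (17226 − 19722) / 7 ≈ -356.57.

(37, -357)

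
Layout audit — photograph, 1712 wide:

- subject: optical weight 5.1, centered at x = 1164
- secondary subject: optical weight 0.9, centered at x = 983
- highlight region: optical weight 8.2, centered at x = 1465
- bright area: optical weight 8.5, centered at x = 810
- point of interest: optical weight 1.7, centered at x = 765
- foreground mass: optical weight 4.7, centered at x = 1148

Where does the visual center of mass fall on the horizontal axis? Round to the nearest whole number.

x ≈ 1114

Σw = 5.1 + 0.9 + 8.2 + 8.5 + 1.7 + 4.7 = 29.1.
Σw·x = 5.1·1164 + 0.9·983 + 8.2·1465 + 8.5·810 + 1.7·765 + 4.7·1148 = 32415.2, so x̄ = 32415.2/29.1 ≈ 1113.92.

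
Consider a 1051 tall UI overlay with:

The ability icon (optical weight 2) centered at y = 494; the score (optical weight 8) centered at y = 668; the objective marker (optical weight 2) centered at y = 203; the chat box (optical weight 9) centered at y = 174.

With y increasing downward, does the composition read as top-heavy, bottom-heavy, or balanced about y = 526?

top-heavy

Σw = 2 + 8 + 2 + 9 = 21.
Σw·y = 2·494 + 8·668 + 2·203 + 9·174 = 8304, so ȳ = 8304/21 ≈ 395.43.
395.4 lies above (smaller y than) the midline 526, so the layout is top-heavy.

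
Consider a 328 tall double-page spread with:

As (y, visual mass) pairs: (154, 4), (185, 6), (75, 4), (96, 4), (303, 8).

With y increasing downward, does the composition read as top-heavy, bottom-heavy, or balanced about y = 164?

bottom-heavy

Σw = 4 + 6 + 4 + 4 + 8 = 26.
y: (4·154 + 6·185 + 4·75 + 4·96 + 8·303) / 26 = 4834 / 26 ≈ 185.92
185.9 lies below (larger y than) the midline 164, so the layout is bottom-heavy.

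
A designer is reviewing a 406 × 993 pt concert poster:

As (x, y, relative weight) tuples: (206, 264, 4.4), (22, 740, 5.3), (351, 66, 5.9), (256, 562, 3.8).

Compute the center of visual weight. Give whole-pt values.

Total weight = 4.4 + 5.3 + 5.9 + 3.8 = 19.4.
x: (4.4·206 + 5.3·22 + 5.9·351 + 3.8·256) / 19.4 = 4066.7 / 19.4 ≈ 209.62
y: (4.4·264 + 5.3·740 + 5.9·66 + 3.8·562) / 19.4 = 7608.6 / 19.4 ≈ 392.20

(210, 392)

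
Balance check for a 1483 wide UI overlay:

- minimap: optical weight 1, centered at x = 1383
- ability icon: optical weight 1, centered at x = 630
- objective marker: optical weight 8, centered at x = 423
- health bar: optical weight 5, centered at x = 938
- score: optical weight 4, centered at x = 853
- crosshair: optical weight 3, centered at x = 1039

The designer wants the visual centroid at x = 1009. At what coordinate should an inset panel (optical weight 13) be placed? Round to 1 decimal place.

New total weight: (1 + 1 + 8 + 5 + 4 + 3) + 13 = 35.
Along x: (16616 + 13·x) / 35 = 1009 (existing moment 1·1383 + 1·630 + 8·423 + 5·938 + 4·853 + 3·1039 = 16616) ⇒ x = (35315 − 16616) / 13 ≈ 1438.38.

x ≈ 1438.4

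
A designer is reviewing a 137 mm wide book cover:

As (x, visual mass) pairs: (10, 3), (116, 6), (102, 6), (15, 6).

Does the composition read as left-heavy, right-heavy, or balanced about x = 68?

balanced

Total weight = 3 + 6 + 6 + 6 = 21.
x-moment: 3·10 + 6·116 + 6·102 + 6·15 = 1428; centroid 1428/21 ≈ 68.00.
68.00 = 68 exactly: balanced.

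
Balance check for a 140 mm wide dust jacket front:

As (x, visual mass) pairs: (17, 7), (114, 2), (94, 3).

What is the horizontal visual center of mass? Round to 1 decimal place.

x ≈ 52.4

Σw = 7 + 2 + 3 = 12.
Σw·x = 7·17 + 2·114 + 3·94 = 629, so x̄ = 629/12 ≈ 52.42.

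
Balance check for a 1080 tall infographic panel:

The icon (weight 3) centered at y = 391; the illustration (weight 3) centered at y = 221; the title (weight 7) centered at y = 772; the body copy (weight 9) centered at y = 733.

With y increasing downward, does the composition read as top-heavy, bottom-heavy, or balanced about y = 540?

bottom-heavy

Total weight = 3 + 3 + 7 + 9 = 22.
y: (3·391 + 3·221 + 7·772 + 9·733) / 22 = 13837 / 22 ≈ 628.95
629.0 lies below (larger y than) the midline 540, so the layout is bottom-heavy.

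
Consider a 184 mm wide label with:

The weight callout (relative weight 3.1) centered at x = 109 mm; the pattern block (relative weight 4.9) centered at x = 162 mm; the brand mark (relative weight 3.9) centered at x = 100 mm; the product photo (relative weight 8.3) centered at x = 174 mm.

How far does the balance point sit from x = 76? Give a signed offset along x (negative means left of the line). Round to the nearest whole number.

≈ 71 mm

Σw = 3.1 + 4.9 + 3.9 + 8.3 = 20.2.
x: (3.1·109 + 4.9·162 + 3.9·100 + 8.3·174) / 20.2 = 2965.9 / 20.2 ≈ 146.83
Against x = 76, that's 146.83 − 76 = 70.83.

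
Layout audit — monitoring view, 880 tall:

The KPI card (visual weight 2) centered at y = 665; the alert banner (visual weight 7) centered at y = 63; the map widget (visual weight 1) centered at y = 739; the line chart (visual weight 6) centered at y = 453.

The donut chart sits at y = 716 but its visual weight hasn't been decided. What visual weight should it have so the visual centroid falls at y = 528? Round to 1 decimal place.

Fixed elements: Σw = 2 + 7 + 1 + 6 = 16, Σw·y = 2·665 + 7·63 + 1·739 + 6·453 = 5228.
Set Σw·y/Σw = 528: (5228 + 716w) = 528·(16 + w).
Solving: w = (528·16 − 5228) / (716 − 528) = 3220 / 188 ≈ 17.13.

w ≈ 17.1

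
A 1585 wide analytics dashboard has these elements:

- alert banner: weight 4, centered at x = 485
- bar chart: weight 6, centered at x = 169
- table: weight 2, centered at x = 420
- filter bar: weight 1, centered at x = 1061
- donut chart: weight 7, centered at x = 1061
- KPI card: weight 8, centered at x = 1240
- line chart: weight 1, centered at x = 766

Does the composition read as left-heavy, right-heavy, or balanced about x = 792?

Σw = 4 + 6 + 2 + 1 + 7 + 8 + 1 = 29.
Σw·x = 22968; x̄ = 22968/29 ≈ 792.00.
792.00 = 792 exactly: balanced.

balanced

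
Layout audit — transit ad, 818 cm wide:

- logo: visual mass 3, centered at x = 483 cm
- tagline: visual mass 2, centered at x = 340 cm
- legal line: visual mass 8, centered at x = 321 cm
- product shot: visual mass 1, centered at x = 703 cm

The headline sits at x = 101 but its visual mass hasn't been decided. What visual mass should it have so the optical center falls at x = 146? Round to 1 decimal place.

w ≈ 74.6

Fixed elements: Σw = 3 + 2 + 8 + 1 = 14, Σw·x = 3·483 + 2·340 + 8·321 + 1·703 = 5400.
Balance at x = 146 requires (5400 + w·101) / (14 + w) = 146.
So w = (146·14 − 5400)/(101 − 146) = -3356/-45 ≈ 74.58.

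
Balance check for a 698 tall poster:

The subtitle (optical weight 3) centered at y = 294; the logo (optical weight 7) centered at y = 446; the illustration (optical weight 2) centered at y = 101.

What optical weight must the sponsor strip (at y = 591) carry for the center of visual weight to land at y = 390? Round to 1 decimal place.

w ≈ 2.4

Known weights sum to 3 + 7 + 2 = 12; their moment is 3·294 + 7·446 + 2·101 = 4206.
For the centroid to hit 390: (4206 + w·591) / (12 + w) = 390.
So w = (390·12 − 4206)/(591 − 390) = 474/201 ≈ 2.36.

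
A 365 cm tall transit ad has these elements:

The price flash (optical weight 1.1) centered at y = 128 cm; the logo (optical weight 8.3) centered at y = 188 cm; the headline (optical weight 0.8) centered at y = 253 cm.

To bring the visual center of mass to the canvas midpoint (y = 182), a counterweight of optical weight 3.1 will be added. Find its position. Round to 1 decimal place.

y ≈ 166.8

New total weight: (1.1 + 8.3 + 0.8) + 3.1 = 13.3.
y: target moment 13.3×182 = 2420.6; current 1.1·128 + 8.3·188 + 0.8·253 = 1903.6; the counterweight supplies 517.0, so y = 517.0/3.1 ≈ 166.77.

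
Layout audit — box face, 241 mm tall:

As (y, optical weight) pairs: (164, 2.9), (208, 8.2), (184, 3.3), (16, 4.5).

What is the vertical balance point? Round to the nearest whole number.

Total weight = 2.9 + 8.2 + 3.3 + 4.5 = 18.9.
y: (2.9·164 + 8.2·208 + 3.3·184 + 4.5·16) / 18.9 = 2860.4 / 18.9 ≈ 151.34

y ≈ 151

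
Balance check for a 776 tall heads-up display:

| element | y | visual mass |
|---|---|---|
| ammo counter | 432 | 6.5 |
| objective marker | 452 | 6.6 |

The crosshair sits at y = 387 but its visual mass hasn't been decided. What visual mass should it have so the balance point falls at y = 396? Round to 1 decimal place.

w ≈ 67.1

Known weights sum to 6.5 + 6.6 = 13.1; their moment is 6.5·432 + 6.6·452 = 5791.2.
Balance at y = 396 requires (5791.2 + w·387) / (13.1 + w) = 396.
Rearranging, w·(387 − 396) = 396·13.1 − 5791.2 = -603.6, so w ≈ -603.6/-9 = 67.07.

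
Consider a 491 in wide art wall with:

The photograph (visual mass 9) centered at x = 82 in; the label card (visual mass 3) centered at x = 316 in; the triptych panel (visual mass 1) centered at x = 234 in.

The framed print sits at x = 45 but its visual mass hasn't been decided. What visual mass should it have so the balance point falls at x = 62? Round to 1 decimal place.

w ≈ 65.5

Known weights sum to 9 + 3 + 1 = 13; their moment is 9·82 + 3·316 + 1·234 = 1920.
Balance at x = 62 requires (1920 + w·45) / (13 + w) = 62.
Solving: w = (62·13 − 1920) / (45 − 62) = -1114 / -17 ≈ 65.53.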